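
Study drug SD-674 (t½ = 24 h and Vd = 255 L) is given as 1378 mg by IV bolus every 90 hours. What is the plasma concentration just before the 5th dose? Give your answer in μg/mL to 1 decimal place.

0.4 μg/mL

f = (1/2)^(τ/t½) = (1/2)^(90/24) ≈ 0.0743.
C₀ = D/Vd = 1378/255 ≈ 5.404 μg/mL.
Before the 5th dose, 4 doses have been given. Superposition: Cmin = C₀·(f + f² + … + f^4).
≈ 5.404 × (0.0743 + 0.0055 + 0.0004 + 0.0000) ≈ 5.404 × 0.0802 ≈ 0.433 μg/mL.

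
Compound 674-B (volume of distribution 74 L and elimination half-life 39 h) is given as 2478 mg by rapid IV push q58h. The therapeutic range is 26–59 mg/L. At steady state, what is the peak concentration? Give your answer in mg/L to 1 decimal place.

Over one 58-h interval, 58/39 ≈ 1.4872 half-lives elapse, leaving f ≈ 0.3567 of each dose.
At steady state, accumulation factor R = 1/(1 − e^(−kτ)) ≈ 1.5545.
Single-dose peak C₀ = D/Vd = 2478/74 ≈ 33.486 mg/L.
Steady-state peak Cmax,ss = C₀·R ≈ 33.486 × 1.5545 ≈ 52.054 mg/L.
Peak 52.1 mg/L vs MTC 59 mg/L: below toxic threshold.

52.1 mg/L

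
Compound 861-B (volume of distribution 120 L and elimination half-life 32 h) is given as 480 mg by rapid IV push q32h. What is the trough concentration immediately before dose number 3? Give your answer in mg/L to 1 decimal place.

f = (1/2)^(τ/t½) = (1/2)^(32/32) ≈ 0.5000.
C₀ = D/Vd = 480/120 ≈ 4.000 mg/L.
Before the 3rd dose, 2 doses have been given. Superposition: Cmin = C₀·(f + f²).
≈ 4.000 × (0.5000 + 0.2500) ≈ 4.000 × 0.7500 ≈ 3.000 mg/L.

3.0 mg/L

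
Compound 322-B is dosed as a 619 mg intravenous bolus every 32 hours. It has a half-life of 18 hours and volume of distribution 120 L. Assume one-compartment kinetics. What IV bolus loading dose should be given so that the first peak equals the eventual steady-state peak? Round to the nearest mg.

874 mg

f = (1/2)^(32/18) ≈ 0.291632; accumulation ratio R = 1/(1−f) ≈ 1.41170.
Loading dose to hit Cmax,ss on first dose: D_load = D_maint·R ≈ 619 × 1.41170 ≈ 873.84 mg.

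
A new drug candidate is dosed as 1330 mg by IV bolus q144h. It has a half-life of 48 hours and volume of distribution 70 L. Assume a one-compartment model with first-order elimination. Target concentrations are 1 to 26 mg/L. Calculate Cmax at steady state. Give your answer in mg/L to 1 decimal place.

The dosing interval is 3 half-lives, so f = 2^(−3) = 0.125.
At steady state, R = 1/(1 − 0.125) = 8/7.
Single-dose peak C₀ = D/Vd = 1330/70 = 19 mg/L.
Steady-state peak Cmax,ss = C₀·R = 19 × 8/7 ≈ 21.714 mg/L.
Peak 21.7 mg/L vs MTC 26 mg/L: below toxic threshold.

21.7 mg/L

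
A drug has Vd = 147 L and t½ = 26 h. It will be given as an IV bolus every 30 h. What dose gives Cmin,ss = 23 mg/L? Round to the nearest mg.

4142 mg

τ/t½ = 30/26 ≈ 1.1538, so f = (1/2)^(30/26) ≈ 0.449425.
Cmin,ss = (D/Vd)·f/(1−f), so D = Cmin,ss·Vd·(1−f)/f.
D = 23 × 147 × (1−f)/f ≈ 23 × 147 × 1.22507 ≈ 4141.96 mg.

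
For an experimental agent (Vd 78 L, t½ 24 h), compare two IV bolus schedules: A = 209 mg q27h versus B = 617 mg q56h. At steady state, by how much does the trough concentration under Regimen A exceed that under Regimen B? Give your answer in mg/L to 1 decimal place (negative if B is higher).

0.3 mg/L

Regimen A: f = (1/2)^(27/24) ≈ 0.4585; Cmin,ss = (209/78)·f/(1−f) ≈ 2.269 mg/L.
Regimen B: f = (1/2)^(56/24) ≈ 0.1984; Cmin,ss = (617/78)·f/(1−f) ≈ 1.958 mg/L.
Difference ≈ 2.269 − 1.958 ≈ 0.311 mg/L.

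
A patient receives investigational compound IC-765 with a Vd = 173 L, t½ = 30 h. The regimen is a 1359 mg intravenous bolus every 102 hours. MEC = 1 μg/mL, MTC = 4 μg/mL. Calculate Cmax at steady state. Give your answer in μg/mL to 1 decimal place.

Over one 102-h interval, 102/30 ≈ 3.4 half-lives elapse, leaving f ≈ 0.0947 of each dose.
At steady state, accumulation factor R = 1/(1 − e^(−kτ)) ≈ 1.1046.
Each bolus raises the concentration by D/Vd = 1359/173 ≈ 7.855 μg/mL.
Steady-state peak Cmax,ss = C₀·R ≈ 7.855 × 1.1046 ≈ 8.677 μg/mL.
Peak 8.7 μg/mL vs MTC 4 μg/mL: exceeds toxic threshold.

8.7 μg/mL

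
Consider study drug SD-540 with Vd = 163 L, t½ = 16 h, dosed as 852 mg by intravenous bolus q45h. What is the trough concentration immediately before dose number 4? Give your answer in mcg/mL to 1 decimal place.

0.9 mcg/mL

f = (1/2)^(τ/t½) = (1/2)^(45/16) ≈ 0.1423.
C₀ = D/Vd = 852/163 ≈ 5.227 mcg/mL.
Before the 4th dose, 3 doses have been given. Superposition: Cmin = C₀·(f + f² + … + f^3).
≈ 5.227 × (0.1423 + 0.0202 + 0.0029) ≈ 5.227 × 0.1654 ≈ 0.865 mcg/mL.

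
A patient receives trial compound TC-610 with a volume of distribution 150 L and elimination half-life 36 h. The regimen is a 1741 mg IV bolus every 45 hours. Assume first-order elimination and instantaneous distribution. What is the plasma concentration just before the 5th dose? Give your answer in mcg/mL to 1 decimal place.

8.2 mcg/mL

f = (1/2)^(τ/t½) = (1/2)^(45/36) ≈ 0.4204.
C₀ = D/Vd = 1741/150 ≈ 11.607 mcg/mL.
Before the 5th dose, 4 doses have been given. Superposition: Cmin = C₀·(f + f² + … + f^4).
≈ 11.607 × (0.4204 + 0.1767 + 0.0743 + 0.0312) ≈ 11.607 × 0.7026 ≈ 8.155 mcg/mL.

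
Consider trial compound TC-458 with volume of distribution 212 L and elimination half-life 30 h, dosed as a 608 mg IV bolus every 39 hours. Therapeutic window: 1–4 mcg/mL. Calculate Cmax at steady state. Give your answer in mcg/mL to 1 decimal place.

Over one 39-h interval, 39/30 ≈ 1.3 half-lives elapse, leaving f ≈ 0.4061 of each dose.
At steady state, accumulation factor R = 1/(1 − e^(−kτ)) ≈ 1.6838.
Each bolus raises the concentration by D/Vd = 608/212 ≈ 2.868 mcg/mL.
Steady-state peak Cmax,ss = C₀·R ≈ 2.868 × 1.6838 ≈ 4.829 mcg/mL.
Peak 4.8 mcg/mL vs MTC 4 mcg/mL: exceeds toxic threshold.

4.8 mcg/mL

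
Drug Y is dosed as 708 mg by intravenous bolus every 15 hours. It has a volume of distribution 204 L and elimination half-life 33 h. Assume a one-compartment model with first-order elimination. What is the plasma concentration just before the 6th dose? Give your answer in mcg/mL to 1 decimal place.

7.4 mcg/mL

f = (1/2)^(τ/t½) = (1/2)^(15/33) ≈ 0.7297.
C₀ = D/Vd = 708/204 ≈ 3.471 mcg/mL.
Before the 6th dose, 5 doses have been given. Superposition: Cmin = C₀·(f + f² + … + f^5).
≈ 3.471 × (0.7297 + 0.5325 + 0.3885 + 0.2835 + 0.2069) ≈ 3.471 × 2.1411 ≈ 7.432 mcg/mL.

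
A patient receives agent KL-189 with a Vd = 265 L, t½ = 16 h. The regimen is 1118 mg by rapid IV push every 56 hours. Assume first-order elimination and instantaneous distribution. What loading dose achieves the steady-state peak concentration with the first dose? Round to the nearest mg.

f = (1/2)^(56/16) ≈ 0.088388; accumulation ratio R = 1/(1−f) ≈ 1.09696.
Loading dose to hit Cmax,ss on first dose: D_load = D_maint·R ≈ 1118 × 1.09696 ≈ 1226.40 mg.

1226 mg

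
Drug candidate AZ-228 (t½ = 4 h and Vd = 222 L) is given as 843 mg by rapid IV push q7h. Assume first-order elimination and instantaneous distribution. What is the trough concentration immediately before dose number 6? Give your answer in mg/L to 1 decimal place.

1.6 mg/L

f = (1/2)^(τ/t½) = (1/2)^(7/4) ≈ 0.2973.
C₀ = D/Vd = 843/222 ≈ 3.797 mg/L.
Before the 6th dose, 5 doses have been given. Superposition: Cmin = C₀·(f + f² + … + f^5).
≈ 3.797 × (0.2973 + 0.0884 + 0.0263 + 0.0078 + 0.0023) ≈ 3.797 × 0.4221 ≈ 1.603 mg/L.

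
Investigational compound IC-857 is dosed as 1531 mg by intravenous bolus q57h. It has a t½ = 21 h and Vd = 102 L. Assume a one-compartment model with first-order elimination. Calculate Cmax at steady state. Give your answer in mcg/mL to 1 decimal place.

17.7 mcg/mL

τ/t½ = 57/21 ≈ 2.7143, so fraction remaining f = (1/2)^(57/21) ≈ 0.1524.
At steady state, accumulation factor R = 1/(1 − e^(−kτ)) ≈ 1.1798.
Each bolus raises the concentration by D/Vd = 1531/102 ≈ 15.010 mcg/mL.
Steady-state peak Cmax,ss = C₀·R ≈ 15.010 × 1.1798 ≈ 17.709 mcg/mL.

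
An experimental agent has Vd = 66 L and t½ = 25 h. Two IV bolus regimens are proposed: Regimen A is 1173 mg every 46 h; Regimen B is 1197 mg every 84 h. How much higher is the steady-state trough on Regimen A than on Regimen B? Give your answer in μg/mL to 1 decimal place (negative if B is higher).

4.9 μg/mL

Regimen A: f = (1/2)^(46/25) ≈ 0.2793; Cmin,ss = (1173/66)·f/(1−f) ≈ 6.888 μg/mL.
Regimen B: f = (1/2)^(84/25) ≈ 0.0974; Cmin,ss = (1197/66)·f/(1−f) ≈ 1.957 μg/mL.
Difference ≈ 6.888 − 1.957 ≈ 4.931 μg/mL.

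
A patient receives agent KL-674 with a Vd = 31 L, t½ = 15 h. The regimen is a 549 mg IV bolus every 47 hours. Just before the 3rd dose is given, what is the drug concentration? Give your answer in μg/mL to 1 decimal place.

2.2 μg/mL

f = (1/2)^(τ/t½) = (1/2)^(47/15) ≈ 0.1140.
C₀ = D/Vd = 549/31 ≈ 17.710 μg/mL.
Before the 3rd dose, 2 doses have been given. Superposition: Cmin = C₀·(f + f²).
≈ 17.710 × (0.1140 + 0.0130) ≈ 17.710 × 0.1270 ≈ 2.249 μg/mL.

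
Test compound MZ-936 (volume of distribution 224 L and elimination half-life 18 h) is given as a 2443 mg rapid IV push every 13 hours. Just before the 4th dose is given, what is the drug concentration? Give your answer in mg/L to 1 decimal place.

f = (1/2)^(τ/t½) = (1/2)^(13/18) ≈ 0.6062.
C₀ = D/Vd = 2443/224 ≈ 10.906 mg/L.
Before the 4th dose, 3 doses have been given. Superposition: Cmin = C₀·(f + f² + … + f^3).
≈ 10.906 × (0.6062 + 0.3675 + 0.2228) ≈ 10.906 × 1.1965 ≈ 13.049 mg/L.

13.0 mg/L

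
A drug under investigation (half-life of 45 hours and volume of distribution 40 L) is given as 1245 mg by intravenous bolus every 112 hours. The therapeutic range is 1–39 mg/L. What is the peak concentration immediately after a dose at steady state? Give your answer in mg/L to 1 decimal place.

k = ln2/t½ = ln2/45 ≈ 0.015403 h⁻¹; fraction remaining f = e^(−kτ) = e^(−0.015403×112) ≈ 0.1781.
At steady state, accumulation factor R = 1/(1 − e^(−kτ)) ≈ 1.2167.
Each bolus raises the concentration by D/Vd = 1245/40 ≈ 31.125 mg/L.
Steady-state peak Cmax,ss = C₀·R ≈ 31.125 × 1.2167 ≈ 37.870 mg/L.
Peak 37.9 mg/L vs MTC 39 mg/L: below toxic threshold.

37.9 mg/L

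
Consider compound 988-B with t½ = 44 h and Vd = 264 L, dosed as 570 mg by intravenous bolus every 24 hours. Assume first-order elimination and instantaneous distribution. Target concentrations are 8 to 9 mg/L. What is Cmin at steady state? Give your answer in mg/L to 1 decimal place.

4.7 mg/L

τ/t½ = 24/44 ≈ 0.54545, so fraction remaining f = (1/2)^(24/44) ≈ 0.6852.
Accumulation ratio R = 1/(1 − f) ≈ 1/0.3148 ≈ 3.1766.
Each bolus raises the concentration by D/Vd = 570/264 ≈ 2.159 mg/L.
Steady-state peak Cmax,ss = C₀·R ≈ 2.159 × 3.1766 ≈ 6.858 mg/L.
One interval later, Cmin,ss = Cmax,ss·e^(−kτ) ≈ 6.858 × 0.6852 ≈ 4.699 mg/L.
Trough 4.7 mg/L vs MEC 8 mg/L: subtherapeutic.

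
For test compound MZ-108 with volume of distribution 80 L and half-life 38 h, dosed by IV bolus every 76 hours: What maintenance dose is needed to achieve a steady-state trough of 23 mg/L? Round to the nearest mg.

5520 mg

τ/t½ = 76/38 ≈ 2, so f = (1/2)^(76/38) ≈ 0.250000.
Cmin,ss = (D/Vd)·f/(1−f), so D = Cmin,ss·Vd·(1−f)/f.
D = 23 × 80 × (1−f)/f ≈ 23 × 80 × 3.00000 ≈ 5520.00 mg.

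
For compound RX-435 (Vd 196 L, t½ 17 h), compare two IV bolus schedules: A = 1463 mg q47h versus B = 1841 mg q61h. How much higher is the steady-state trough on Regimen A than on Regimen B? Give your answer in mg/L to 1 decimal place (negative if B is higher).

Regimen A: f = (1/2)^(47/17) ≈ 0.1471; Cmin,ss = (1463/196)·f/(1−f) ≈ 1.287 mg/L.
Regimen B: f = (1/2)^(61/17) ≈ 0.0831; Cmin,ss = (1841/196)·f/(1−f) ≈ 0.851 mg/L.
Difference ≈ 1.287 − 0.851 ≈ 0.436 mg/L.

0.4 mg/L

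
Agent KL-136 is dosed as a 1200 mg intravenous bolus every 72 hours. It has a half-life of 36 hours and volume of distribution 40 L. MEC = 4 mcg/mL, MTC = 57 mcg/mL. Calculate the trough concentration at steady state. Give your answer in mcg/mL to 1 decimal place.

The dosing interval is 2 half-lives, so f = 2^(−2) = 0.25.
Accumulation ratio R = 1/(1 − f) = 1/0.75 = 4/3.
Single-dose peak C₀ = D/Vd = 1200/40 = 30 mcg/mL.
Steady-state peak Cmax,ss = C₀·R = 30 × 4/3 ≈ 40.000 mcg/mL.
Steady-state trough Cmin,ss = Cmax,ss·f ≈ 40.000 × 0.25 ≈ 10.000 mcg/mL.
Trough 10.0 mcg/mL vs MEC 4 mcg/mL: adequate.

10.0 mcg/mL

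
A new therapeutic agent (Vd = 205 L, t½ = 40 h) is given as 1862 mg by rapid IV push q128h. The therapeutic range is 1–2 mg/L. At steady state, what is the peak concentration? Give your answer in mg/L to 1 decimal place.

10.2 mg/L

k = ln2/t½ = ln2/40 ≈ 0.017329 h⁻¹; fraction remaining f = e^(−kτ) = e^(−0.017329×128) ≈ 0.1088.
Accumulation ratio R = 1/(1 − f) ≈ 1/0.8912 ≈ 1.1221.
Single-dose peak C₀ = D/Vd = 1862/205 ≈ 9.083 mg/L.
Steady-state peak Cmax,ss = C₀·R ≈ 9.083 × 1.1221 ≈ 10.192 mg/L.
Peak 10.2 mg/L vs MTC 2 mg/L: exceeds toxic threshold.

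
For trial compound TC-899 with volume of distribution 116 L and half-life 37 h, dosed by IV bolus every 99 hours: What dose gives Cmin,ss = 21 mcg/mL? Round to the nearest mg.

13129 mg

τ/t½ = 99/37 ≈ 2.6757, so f = (1/2)^(99/37) ≈ 0.156510.
Cmin,ss = (D/Vd)·f/(1−f), so D = Cmin,ss·Vd·(1−f)/f.
D = 21 × 116 × (1−f)/f ≈ 21 × 116 × 5.38937 ≈ 13128.51 mg.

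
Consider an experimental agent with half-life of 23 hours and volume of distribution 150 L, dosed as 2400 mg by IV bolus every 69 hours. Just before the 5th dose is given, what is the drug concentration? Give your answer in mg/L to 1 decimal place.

2.3 mg/L

f = (1/2)^(τ/t½) = (1/2)^(69/23) ≈ 0.1250.
C₀ = D/Vd = 2400/150 ≈ 16.000 mg/L.
Before the 5th dose, 4 doses have been given. Superposition: Cmin = C₀·(f + f² + … + f^4).
≈ 16.000 × (0.1250 + 0.0156 + 0.0020 + 0.0002) ≈ 16.000 × 0.1428 ≈ 2.285 mg/L.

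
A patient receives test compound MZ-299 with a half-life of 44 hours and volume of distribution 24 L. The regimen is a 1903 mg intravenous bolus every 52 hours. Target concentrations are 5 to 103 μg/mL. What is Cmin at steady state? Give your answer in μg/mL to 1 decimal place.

62.5 μg/mL

k = ln2/t½ = ln2/44 ≈ 0.015753 h⁻¹; fraction remaining f = e^(−kτ) = e^(−0.015753×52) ≈ 0.4408.
At steady state, accumulation factor R = 1/(1 − e^(−kτ)) ≈ 1.7883.
Each bolus raises the concentration by D/Vd = 1903/24 ≈ 79.292 μg/mL.
Cmax,ss = C₀/(1 − f) ≈ 79.292/0.5592 ≈ 141.795 μg/mL.
Steady-state trough Cmin,ss = Cmax,ss·f ≈ 141.795 × 0.4408 ≈ 62.503 μg/mL.
Trough 62.5 μg/mL vs MEC 5 μg/mL: adequate.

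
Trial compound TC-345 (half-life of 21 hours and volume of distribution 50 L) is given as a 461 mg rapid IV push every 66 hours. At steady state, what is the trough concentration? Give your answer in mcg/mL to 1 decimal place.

Over one 66-h interval, 66/21 ≈ 3.1429 half-lives elapse, leaving f ≈ 0.1132 of each dose.
Single-dose peak C₀ = D/Vd = 461/50 ≈ 9.220 mcg/mL.
Steady-state trough Cmin,ss = C₀·f/(1−f) ≈ 9.220 × 0.1132/0.8868 ≈ 1.177 mcg/mL.

1.2 mcg/mL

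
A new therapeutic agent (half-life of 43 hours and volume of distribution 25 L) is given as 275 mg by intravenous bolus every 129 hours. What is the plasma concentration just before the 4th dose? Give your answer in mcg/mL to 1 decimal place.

1.6 mcg/mL

f = (1/2)^(τ/t½) = (1/2)^(129/43) ≈ 0.1250.
C₀ = D/Vd = 275/25 ≈ 11.000 mcg/mL.
Before the 4th dose, 3 doses have been given. Superposition: Cmin = C₀·(f + f² + … + f^3).
≈ 11.000 × (0.1250 + 0.0156 + 0.0020) ≈ 11.000 × 0.1426 ≈ 1.569 mcg/mL.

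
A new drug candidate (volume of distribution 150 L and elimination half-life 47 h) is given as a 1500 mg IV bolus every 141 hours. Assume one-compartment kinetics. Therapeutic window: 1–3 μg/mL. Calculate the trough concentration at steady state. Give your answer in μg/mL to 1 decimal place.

1.4 μg/mL

The dosing interval is 3 half-lives, so f = 2^(−3) = 0.125.
At steady state, R = 1/(1 − 0.125) = 8/7.
Single-dose peak C₀ = D/Vd = 1500/150 = 10 μg/mL.
Steady-state peak Cmax,ss = C₀·R = 10 × 8/7 ≈ 11.429 μg/mL.
Steady-state trough Cmin,ss = Cmax,ss·f ≈ 11.429 × 0.125 ≈ 1.429 μg/mL.
Trough 1.4 μg/mL vs MEC 1 μg/mL: adequate.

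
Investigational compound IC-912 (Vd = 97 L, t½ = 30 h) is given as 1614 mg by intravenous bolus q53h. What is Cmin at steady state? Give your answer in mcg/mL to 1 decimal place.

6.9 mcg/mL

Over one 53-h interval, 53/30 ≈ 1.7667 half-lives elapse, leaving f ≈ 0.2939 of each dose.
Accumulation ratio R = 1/(1 − f) ≈ 1/0.7061 ≈ 1.4162.
Single-dose peak C₀ = D/Vd = 1614/97 ≈ 16.639 mcg/mL.
Cmax,ss = C₀/(1 − f) ≈ 16.639/0.7061 ≈ 23.565 mcg/mL.
One interval later, Cmin,ss = Cmax,ss·e^(−kτ) ≈ 23.565 × 0.2939 ≈ 6.926 mcg/mL.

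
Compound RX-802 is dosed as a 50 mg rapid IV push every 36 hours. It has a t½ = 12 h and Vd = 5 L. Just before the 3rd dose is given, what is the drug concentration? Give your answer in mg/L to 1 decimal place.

f = (1/2)^(τ/t½) = (1/2)^(36/12) ≈ 0.1250.
C₀ = D/Vd = 50/5 ≈ 10.000 mg/L.
Before the 3rd dose, 2 doses have been given. Superposition: Cmin = C₀·(f + f²).
≈ 10.000 × (0.1250 + 0.0156) ≈ 10.000 × 0.1406 ≈ 1.406 mg/L.

1.4 mg/L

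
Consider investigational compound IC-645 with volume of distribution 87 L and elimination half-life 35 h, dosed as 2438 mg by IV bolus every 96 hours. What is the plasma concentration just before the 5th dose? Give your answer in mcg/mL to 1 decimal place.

f = (1/2)^(τ/t½) = (1/2)^(96/35) ≈ 0.1494.
C₀ = D/Vd = 2438/87 ≈ 28.023 mcg/mL.
Before the 5th dose, 4 doses have been given. Superposition: Cmin = C₀·(f + f² + … + f^4).
≈ 28.023 × (0.1494 + 0.0223 + 0.0033 + 0.0005) ≈ 28.023 × 0.1755 ≈ 4.918 mcg/mL.

4.9 mcg/mL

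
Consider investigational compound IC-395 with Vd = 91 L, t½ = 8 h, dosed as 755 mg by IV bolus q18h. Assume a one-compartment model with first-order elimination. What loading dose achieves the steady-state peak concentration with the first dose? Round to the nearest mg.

f = (1/2)^(18/8) ≈ 0.210224; accumulation ratio R = 1/(1−f) ≈ 1.26618.
Loading dose to hit Cmax,ss on first dose: D_load = D_maint·R ≈ 755 × 1.26618 ≈ 955.97 mg.

956 mg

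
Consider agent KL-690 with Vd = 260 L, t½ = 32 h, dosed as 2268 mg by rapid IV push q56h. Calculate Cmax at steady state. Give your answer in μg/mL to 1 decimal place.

τ/t½ = 56/32 ≈ 1.75, so fraction remaining f = (1/2)^(56/32) ≈ 0.2973.
At steady state, accumulation factor R = 1/(1 − e^(−kτ)) ≈ 1.4231.
Single-dose peak C₀ = D/Vd = 2268/260 ≈ 8.723 μg/mL.
Cmax,ss = C₀/(1 − f) ≈ 8.723/0.7027 ≈ 12.414 μg/mL.

12.4 μg/mL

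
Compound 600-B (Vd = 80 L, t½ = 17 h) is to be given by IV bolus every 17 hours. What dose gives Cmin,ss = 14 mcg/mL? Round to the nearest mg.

τ/t½ = 17/17 ≈ 1, so f = (1/2)^(17/17) ≈ 0.500000.
Cmin,ss = (D/Vd)·f/(1−f), so D = Cmin,ss·Vd·(1−f)/f.
D = 14 × 80 × (1−f)/f ≈ 14 × 80 × 1.00000 ≈ 1120.00 mg.

1120 mg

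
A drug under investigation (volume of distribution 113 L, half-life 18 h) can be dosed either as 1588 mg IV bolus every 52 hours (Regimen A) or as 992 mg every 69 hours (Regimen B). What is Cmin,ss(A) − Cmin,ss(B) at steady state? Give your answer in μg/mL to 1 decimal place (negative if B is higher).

Regimen A: f = (1/2)^(52/18) ≈ 0.1350; Cmin,ss = (1588/113)·f/(1−f) ≈ 2.193 μg/mL.
Regimen B: f = (1/2)^(69/18) ≈ 0.0702; Cmin,ss = (992/113)·f/(1−f) ≈ 0.663 μg/mL.
Difference ≈ 2.193 − 0.663 ≈ 1.530 μg/mL.

1.5 μg/mL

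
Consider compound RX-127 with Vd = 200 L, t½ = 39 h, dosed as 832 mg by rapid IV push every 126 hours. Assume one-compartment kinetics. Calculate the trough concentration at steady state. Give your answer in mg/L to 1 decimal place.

k = ln2/t½ = ln2/39 ≈ 0.017773 h⁻¹; fraction remaining f = e^(−kτ) = e^(−0.017773×126) ≈ 0.1065.
Each bolus raises the concentration by D/Vd = 832/200 ≈ 4.160 mg/L.
Steady-state trough Cmin,ss = C₀·f/(1−f) ≈ 4.160 × 0.1065/0.8935 ≈ 0.496 mg/L.

0.5 mg/L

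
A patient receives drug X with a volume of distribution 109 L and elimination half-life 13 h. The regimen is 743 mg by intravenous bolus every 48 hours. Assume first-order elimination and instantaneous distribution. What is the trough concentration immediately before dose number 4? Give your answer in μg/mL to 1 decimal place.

f = (1/2)^(τ/t½) = (1/2)^(48/13) ≈ 0.0774.
C₀ = D/Vd = 743/109 ≈ 6.817 μg/mL.
Before the 4th dose, 3 doses have been given. Superposition: Cmin = C₀·(f + f² + … + f^3).
≈ 6.817 × (0.0774 + 0.0060 + 0.0005) ≈ 6.817 × 0.0839 ≈ 0.572 μg/mL.

0.6 μg/mL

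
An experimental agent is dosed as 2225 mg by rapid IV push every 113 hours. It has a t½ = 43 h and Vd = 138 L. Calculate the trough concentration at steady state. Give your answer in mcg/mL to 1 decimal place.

3.1 mcg/mL

Over one 113-h interval, 113/43 ≈ 2.6279 half-lives elapse, leaving f ≈ 0.1618 of each dose.
At steady state, accumulation factor R = 1/(1 − e^(−kτ)) ≈ 1.1930.
Single-dose peak C₀ = D/Vd = 2225/138 ≈ 16.123 mcg/mL.
Cmax,ss = C₀/(1 − f) ≈ 16.123/0.8382 ≈ 19.235 mcg/mL.
One interval later, Cmin,ss = Cmax,ss·e^(−kτ) ≈ 19.235 × 0.1618 ≈ 3.112 mcg/mL.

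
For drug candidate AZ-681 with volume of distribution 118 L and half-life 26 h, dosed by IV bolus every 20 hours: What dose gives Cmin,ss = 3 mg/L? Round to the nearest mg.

249 mg

τ/t½ = 20/26 ≈ 0.76923, so f = (1/2)^(20/26) ≈ 0.586730.
Cmin,ss = (D/Vd)·f/(1−f), so D = Cmin,ss·Vd·(1−f)/f.
D = 3 × 118 × (1−f)/f ≈ 3 × 118 × 0.70436 ≈ 249.34 mg.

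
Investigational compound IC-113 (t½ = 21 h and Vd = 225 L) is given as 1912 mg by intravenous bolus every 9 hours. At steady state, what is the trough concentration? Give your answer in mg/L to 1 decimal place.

24.6 mg/L

τ/t½ = 9/21 ≈ 0.42857, so fraction remaining f = (1/2)^(9/21) ≈ 0.7430.
At steady state, accumulation factor R = 1/(1 − e^(−kτ)) ≈ 3.8911.
Single-dose peak C₀ = D/Vd = 1912/225 ≈ 8.498 mg/L.
Steady-state peak Cmax,ss = C₀·R ≈ 8.498 × 3.8911 ≈ 33.067 mg/L.
One interval later, Cmin,ss = Cmax,ss·e^(−kτ) ≈ 33.067 × 0.7430 ≈ 24.569 mg/L.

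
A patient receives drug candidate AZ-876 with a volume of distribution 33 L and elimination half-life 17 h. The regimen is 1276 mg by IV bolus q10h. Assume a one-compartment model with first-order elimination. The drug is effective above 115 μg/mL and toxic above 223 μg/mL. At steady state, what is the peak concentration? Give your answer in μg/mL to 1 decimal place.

Over one 10-h interval, 10/17 ≈ 0.58824 half-lives elapse, leaving f ≈ 0.6652 of each dose.
At steady state, accumulation factor R = 1/(1 − e^(−kτ)) ≈ 2.9869.
Single-dose peak C₀ = D/Vd = 1276/33 ≈ 38.667 μg/mL.
Steady-state peak Cmax,ss = C₀·R ≈ 38.667 × 2.9869 ≈ 115.494 μg/mL.
Peak 115.5 μg/mL vs MTC 223 μg/mL: below toxic threshold.

115.5 μg/mL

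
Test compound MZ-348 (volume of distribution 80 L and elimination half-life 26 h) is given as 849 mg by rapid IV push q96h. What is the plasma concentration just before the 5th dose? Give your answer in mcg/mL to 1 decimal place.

f = (1/2)^(τ/t½) = (1/2)^(96/26) ≈ 0.0774.
C₀ = D/Vd = 849/80 ≈ 10.613 mcg/mL.
Before the 5th dose, 4 doses have been given. Superposition: Cmin = C₀·(f + f² + … + f^4).
≈ 10.613 × (0.0774 + 0.0060 + 0.0005 + 0.0000) ≈ 10.613 × 0.0839 ≈ 0.890 mcg/mL.

0.9 mcg/mL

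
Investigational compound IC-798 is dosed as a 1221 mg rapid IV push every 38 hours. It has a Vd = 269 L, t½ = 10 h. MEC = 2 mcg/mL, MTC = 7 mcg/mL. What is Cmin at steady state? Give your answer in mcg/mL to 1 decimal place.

k = ln2/t½ = ln2/10 ≈ 0.069315 h⁻¹; fraction remaining f = e^(−kτ) = e^(−0.069315×38) ≈ 0.0718.
Each bolus raises the concentration by D/Vd = 1221/269 ≈ 4.539 mcg/mL.
Steady-state trough Cmin,ss = C₀·f/(1−f) ≈ 4.539 × 0.0718/0.9282 ≈ 0.351 mcg/mL.
Trough 0.4 mcg/mL vs MEC 2 mcg/mL: subtherapeutic.

0.4 mcg/mL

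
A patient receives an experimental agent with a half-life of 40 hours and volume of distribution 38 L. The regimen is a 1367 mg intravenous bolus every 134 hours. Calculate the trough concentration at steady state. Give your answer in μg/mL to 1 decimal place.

k = ln2/t½ = ln2/40 ≈ 0.017329 h⁻¹; fraction remaining f = e^(−kτ) = e^(−0.017329×134) ≈ 0.0981.
Each bolus raises the concentration by D/Vd = 1367/38 ≈ 35.974 μg/mL.
Steady-state trough Cmin,ss = C₀·f/(1−f) ≈ 35.974 × 0.0981/0.9019 ≈ 3.913 μg/mL.

3.9 μg/mL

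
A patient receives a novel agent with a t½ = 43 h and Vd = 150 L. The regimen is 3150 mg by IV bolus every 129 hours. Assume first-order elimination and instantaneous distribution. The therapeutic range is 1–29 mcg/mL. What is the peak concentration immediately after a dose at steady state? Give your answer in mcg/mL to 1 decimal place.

τ = 129 h = 3 half-lives, so f = (1/2)^3 = 0.125.
At steady state, R = 1/(1 − 0.125) = 8/7.
Single-dose peak C₀ = D/Vd = 3150/150 = 21 mcg/mL.
Steady-state peak Cmax,ss = C₀·R = 21 × 8/7 ≈ 24.000 mcg/mL.
Peak 24.0 mcg/mL vs MTC 29 mcg/mL: below toxic threshold.

24.0 mcg/mL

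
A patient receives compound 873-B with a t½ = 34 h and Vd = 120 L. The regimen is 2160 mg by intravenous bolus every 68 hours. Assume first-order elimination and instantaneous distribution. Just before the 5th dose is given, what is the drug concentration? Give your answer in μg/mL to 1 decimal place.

6.0 μg/mL

f = (1/2)^(τ/t½) = (1/2)^(68/34) ≈ 0.2500.
C₀ = D/Vd = 2160/120 ≈ 18.000 μg/mL.
Before the 5th dose, 4 doses have been given. Superposition: Cmin = C₀·(f + f² + … + f^4).
≈ 18.000 × (0.2500 + 0.0625 + 0.0156 + 0.0039) ≈ 18.000 × 0.3320 ≈ 5.976 μg/mL.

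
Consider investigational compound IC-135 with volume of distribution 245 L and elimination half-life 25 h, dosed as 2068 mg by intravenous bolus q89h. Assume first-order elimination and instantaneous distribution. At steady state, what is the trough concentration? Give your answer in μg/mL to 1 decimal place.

Over one 89-h interval, 89/25 ≈ 3.56 half-lives elapse, leaving f ≈ 0.0848 of each dose.
Accumulation ratio R = 1/(1 − f) ≈ 1/0.9152 ≈ 1.0927.
Each bolus raises the concentration by D/Vd = 2068/245 ≈ 8.441 μg/mL.
Steady-state peak Cmax,ss = C₀·R ≈ 8.441 × 1.0927 ≈ 9.223 μg/mL.
Steady-state trough Cmin,ss = Cmax,ss·f ≈ 9.223 × 0.0848 ≈ 0.782 μg/mL.

0.8 μg/mL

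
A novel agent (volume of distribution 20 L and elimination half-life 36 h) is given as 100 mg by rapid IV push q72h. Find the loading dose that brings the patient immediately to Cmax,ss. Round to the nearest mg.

f = (1/2)^(72/36) ≈ 0.250000; accumulation ratio R = 1/(1−f) ≈ 1.33333.
Loading dose to hit Cmax,ss on first dose: D_load = D_maint·R ≈ 100 × 1.33333 ≈ 133.33 mg.

133 mg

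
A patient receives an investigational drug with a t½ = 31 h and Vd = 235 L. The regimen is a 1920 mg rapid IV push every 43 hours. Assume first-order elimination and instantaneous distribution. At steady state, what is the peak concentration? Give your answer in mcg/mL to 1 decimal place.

k = ln2/t½ = ln2/31 ≈ 0.022360 h⁻¹; fraction remaining f = e^(−kτ) = e^(−0.022360×43) ≈ 0.3823.
Accumulation ratio R = 1/(1 − f) ≈ 1/0.6177 ≈ 1.6189.
Single-dose peak C₀ = D/Vd = 1920/235 ≈ 8.170 mcg/mL.
Steady-state peak Cmax,ss = C₀·R ≈ 8.170 × 1.6189 ≈ 13.226 mcg/mL.

13.2 mcg/mL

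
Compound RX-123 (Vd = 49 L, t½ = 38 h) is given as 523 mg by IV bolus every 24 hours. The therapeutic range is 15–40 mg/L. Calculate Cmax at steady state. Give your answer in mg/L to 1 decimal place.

30.1 mg/L

τ/t½ = 24/38 ≈ 0.63158, so fraction remaining f = (1/2)^(24/38) ≈ 0.6455.
Accumulation ratio R = 1/(1 − f) ≈ 1/0.3545 ≈ 2.8209.
Single-dose peak C₀ = D/Vd = 523/49 ≈ 10.673 mg/L.
Steady-state peak Cmax,ss = C₀·R ≈ 10.673 × 2.8209 ≈ 30.107 mg/L.
Peak 30.1 mg/L vs MTC 40 mg/L: below toxic threshold.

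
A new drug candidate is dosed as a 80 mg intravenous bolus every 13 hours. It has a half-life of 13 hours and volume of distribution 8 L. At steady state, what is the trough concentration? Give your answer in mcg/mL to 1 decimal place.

τ = 13 h = 1 half-life, so f = (1/2)^1 = 0.5.
Accumulation ratio R = 1/(1 − f) = 1/0.5 = 2/1.
Single-dose peak C₀ = D/Vd = 80/8 = 10 mcg/mL.
Steady-state peak Cmax,ss = C₀·R = 10 × 2/1 ≈ 20.000 mcg/mL.
Steady-state trough Cmin,ss = Cmax,ss·f ≈ 20.000 × 0.5 ≈ 10.000 mcg/mL.

10.0 mcg/mL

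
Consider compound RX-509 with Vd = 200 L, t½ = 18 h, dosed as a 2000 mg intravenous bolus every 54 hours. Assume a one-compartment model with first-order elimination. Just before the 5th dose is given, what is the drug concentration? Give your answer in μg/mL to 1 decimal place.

1.4 μg/mL

f = (1/2)^(τ/t½) = (1/2)^(54/18) ≈ 0.1250.
C₀ = D/Vd = 2000/200 ≈ 10.000 μg/mL.
Before the 5th dose, 4 doses have been given. Superposition: Cmin = C₀·(f + f² + … + f^4).
≈ 10.000 × (0.1250 + 0.0156 + 0.0020 + 0.0002) ≈ 10.000 × 0.1428 ≈ 1.428 μg/mL.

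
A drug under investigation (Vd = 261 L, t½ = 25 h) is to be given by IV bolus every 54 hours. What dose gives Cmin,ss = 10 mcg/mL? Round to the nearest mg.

9054 mg

τ/t½ = 54/25 ≈ 2.16, so f = (1/2)^(54/25) ≈ 0.223756.
Cmin,ss = (D/Vd)·f/(1−f), so D = Cmin,ss·Vd·(1−f)/f.
D = 10 × 261 × (1−f)/f ≈ 10 × 261 × 3.46915 ≈ 9054.48 mg.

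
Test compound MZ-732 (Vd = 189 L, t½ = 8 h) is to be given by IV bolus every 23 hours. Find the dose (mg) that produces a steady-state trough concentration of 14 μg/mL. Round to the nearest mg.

16765 mg

τ/t½ = 23/8 ≈ 2.875, so f = (1/2)^(23/8) ≈ 0.136313.
Cmin,ss = (D/Vd)·f/(1−f), so D = Cmin,ss·Vd·(1−f)/f.
D = 14 × 189 × (1−f)/f ≈ 14 × 189 × 6.33606 ≈ 16765.21 mg.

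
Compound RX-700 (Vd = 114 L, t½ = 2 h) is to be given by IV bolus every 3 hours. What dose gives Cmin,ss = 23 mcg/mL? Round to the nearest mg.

τ/t½ = 3/2 ≈ 1.5, so f = (1/2)^(3/2) ≈ 0.353553.
Cmin,ss = (D/Vd)·f/(1−f), so D = Cmin,ss·Vd·(1−f)/f.
D = 23 × 114 × (1−f)/f ≈ 23 × 114 × 1.82843 ≈ 4794.14 mg.

4794 mg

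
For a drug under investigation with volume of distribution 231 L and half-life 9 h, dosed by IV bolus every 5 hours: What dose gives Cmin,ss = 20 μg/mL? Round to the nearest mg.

2170 mg

τ/t½ = 5/9 ≈ 0.55556, so f = (1/2)^(5/9) ≈ 0.680395.
Cmin,ss = (D/Vd)·f/(1−f), so D = Cmin,ss·Vd·(1−f)/f.
D = 20 × 231 × (1−f)/f ≈ 20 × 231 × 0.46973 ≈ 2170.15 mg.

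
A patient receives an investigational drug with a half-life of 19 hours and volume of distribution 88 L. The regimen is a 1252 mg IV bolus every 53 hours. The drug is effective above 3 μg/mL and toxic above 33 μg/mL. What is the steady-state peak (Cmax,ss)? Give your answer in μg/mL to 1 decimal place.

τ/t½ = 53/19 ≈ 2.7895, so fraction remaining f = (1/2)^(53/19) ≈ 0.1446.
Accumulation ratio R = 1/(1 − f) ≈ 1/0.8554 ≈ 1.1690.
Single-dose peak C₀ = D/Vd = 1252/88 ≈ 14.227 μg/mL.
Steady-state peak Cmax,ss = C₀·R ≈ 14.227 × 1.1690 ≈ 16.631 μg/mL.
Peak 16.6 μg/mL vs MTC 33 μg/mL: below toxic threshold.

16.6 μg/mL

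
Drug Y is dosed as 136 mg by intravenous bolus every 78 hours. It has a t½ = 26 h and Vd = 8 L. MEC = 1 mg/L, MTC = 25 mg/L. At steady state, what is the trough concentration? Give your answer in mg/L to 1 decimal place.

2.4 mg/L

τ = 78 h = 3 half-lives, so f = (1/2)^3 = 0.125.
Accumulation ratio R = 1/(1 − f) = 1/0.875 = 8/7.
Single-dose peak C₀ = D/Vd = 136/8 = 17 mg/L.
Steady-state peak Cmax,ss = C₀·R = 17 × 8/7 ≈ 19.429 mg/L.
Steady-state trough Cmin,ss = Cmax,ss·f ≈ 19.429 × 0.125 ≈ 2.429 mg/L.
Trough 2.4 mg/L vs MEC 1 mg/L: adequate.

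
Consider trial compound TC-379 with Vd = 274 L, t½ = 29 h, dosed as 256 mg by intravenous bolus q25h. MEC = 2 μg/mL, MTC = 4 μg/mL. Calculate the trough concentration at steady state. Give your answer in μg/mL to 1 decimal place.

k = ln2/t½ = ln2/29 ≈ 0.023902 h⁻¹; fraction remaining f = e^(−kτ) = e^(−0.023902×25) ≈ 0.5502.
At steady state, accumulation factor R = 1/(1 − e^(−kτ)) ≈ 2.2232.
Single-dose peak C₀ = D/Vd = 256/274 ≈ 0.934 μg/mL.
Cmax,ss = C₀/(1 − f) ≈ 0.934/0.4498 ≈ 2.076 μg/mL.
Steady-state trough Cmin,ss = Cmax,ss·f ≈ 2.076 × 0.5502 ≈ 1.142 μg/mL.
Trough 1.1 μg/mL vs MEC 2 μg/mL: subtherapeutic.

1.1 μg/mL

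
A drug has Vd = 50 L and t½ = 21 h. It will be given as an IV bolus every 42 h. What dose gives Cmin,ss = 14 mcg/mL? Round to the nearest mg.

2100 mg

τ/t½ = 42/21 ≈ 2, so f = (1/2)^(42/21) ≈ 0.250000.
Cmin,ss = (D/Vd)·f/(1−f), so D = Cmin,ss·Vd·(1−f)/f.
D = 14 × 50 × (1−f)/f ≈ 14 × 50 × 3.00000 ≈ 2100.00 mg.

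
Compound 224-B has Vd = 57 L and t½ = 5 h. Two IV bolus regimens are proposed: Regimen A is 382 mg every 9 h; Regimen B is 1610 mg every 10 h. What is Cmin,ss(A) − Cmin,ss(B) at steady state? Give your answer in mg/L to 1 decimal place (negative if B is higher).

-6.7 mg/L

Regimen A: f = (1/2)^(9/5) ≈ 0.2872; Cmin,ss = (382/57)·f/(1−f) ≈ 2.700 mg/L.
Regimen B: f = (1/2)^(10/5) ≈ 0.2500; Cmin,ss = (1610/57)·f/(1−f) ≈ 9.415 mg/L.
Difference ≈ 2.700 − 9.415 ≈ -6.715 mg/L.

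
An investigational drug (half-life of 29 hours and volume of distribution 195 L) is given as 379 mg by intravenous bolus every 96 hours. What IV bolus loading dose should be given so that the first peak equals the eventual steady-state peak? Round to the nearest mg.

f = (1/2)^(96/29) ≈ 0.100806; accumulation ratio R = 1/(1−f) ≈ 1.11211.
Loading dose to hit Cmax,ss on first dose: D_load = D_maint·R ≈ 379 × 1.11211 ≈ 421.49 mg.

421 mg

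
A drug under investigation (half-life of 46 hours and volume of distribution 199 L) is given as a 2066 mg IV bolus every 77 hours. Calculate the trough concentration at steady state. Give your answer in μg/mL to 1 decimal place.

4.7 μg/mL

τ/t½ = 77/46 ≈ 1.6739, so fraction remaining f = (1/2)^(77/46) ≈ 0.3134.
Single-dose peak C₀ = D/Vd = 2066/199 ≈ 10.382 μg/mL.
Steady-state trough Cmin,ss = C₀·f/(1−f) ≈ 10.382 × 0.3134/0.6866 ≈ 4.739 μg/mL.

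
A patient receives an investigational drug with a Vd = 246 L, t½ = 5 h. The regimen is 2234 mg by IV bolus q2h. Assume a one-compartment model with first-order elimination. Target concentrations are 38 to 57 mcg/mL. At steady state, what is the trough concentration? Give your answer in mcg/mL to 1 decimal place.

k = ln2/t½ = ln2/5 ≈ 0.138629 h⁻¹; fraction remaining f = e^(−kτ) = e^(−0.138629×2) ≈ 0.7579.
At steady state, accumulation factor R = 1/(1 − e^(−kτ)) ≈ 4.1305.
Each bolus raises the concentration by D/Vd = 2234/246 ≈ 9.081 mcg/mL.
Steady-state peak Cmax,ss = C₀·R ≈ 9.081 × 4.1305 ≈ 37.509 mcg/mL.
Steady-state trough Cmin,ss = Cmax,ss·f ≈ 37.509 × 0.7579 ≈ 28.428 mcg/mL.
Trough 28.4 mcg/mL vs MEC 38 mcg/mL: subtherapeutic.

28.4 mcg/mL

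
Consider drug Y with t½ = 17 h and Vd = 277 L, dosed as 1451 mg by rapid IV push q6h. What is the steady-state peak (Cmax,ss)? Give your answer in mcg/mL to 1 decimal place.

24.1 mcg/mL

k = ln2/t½ = ln2/17 ≈ 0.040773 h⁻¹; fraction remaining f = e^(−kτ) = e^(−0.040773×6) ≈ 0.7830.
At steady state, accumulation factor R = 1/(1 − e^(−kτ)) ≈ 4.6083.
Each bolus raises the concentration by D/Vd = 1451/277 ≈ 5.238 mcg/mL.
Steady-state peak Cmax,ss = C₀·R ≈ 5.238 × 4.6083 ≈ 24.138 mcg/mL.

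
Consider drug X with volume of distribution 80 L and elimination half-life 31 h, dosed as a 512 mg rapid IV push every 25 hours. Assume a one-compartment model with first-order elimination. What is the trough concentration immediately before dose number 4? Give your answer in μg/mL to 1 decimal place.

6.9 μg/mL

f = (1/2)^(τ/t½) = (1/2)^(25/31) ≈ 0.5718.
C₀ = D/Vd = 512/80 ≈ 6.400 μg/mL.
Before the 4th dose, 3 doses have been given. Superposition: Cmin = C₀·(f + f² + … + f^3).
≈ 6.400 × (0.5718 + 0.3270 + 0.1870) ≈ 6.400 × 1.0858 ≈ 6.949 μg/mL.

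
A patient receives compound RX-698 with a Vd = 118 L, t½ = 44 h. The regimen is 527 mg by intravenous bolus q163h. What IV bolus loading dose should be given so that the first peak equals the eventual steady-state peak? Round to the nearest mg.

571 mg

f = (1/2)^(163/44) ≈ 0.076704; accumulation ratio R = 1/(1−f) ≈ 1.08308.
Loading dose to hit Cmax,ss on first dose: D_load = D_maint·R ≈ 527 × 1.08308 ≈ 570.78 mg.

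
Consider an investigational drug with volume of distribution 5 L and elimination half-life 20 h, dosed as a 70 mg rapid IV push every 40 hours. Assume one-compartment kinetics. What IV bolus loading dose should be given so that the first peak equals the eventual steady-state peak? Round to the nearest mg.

93 mg

f = (1/2)^(40/20) ≈ 0.250000; accumulation ratio R = 1/(1−f) ≈ 1.33333.
Loading dose to hit Cmax,ss on first dose: D_load = D_maint·R ≈ 70 × 1.33333 ≈ 93.33 mg.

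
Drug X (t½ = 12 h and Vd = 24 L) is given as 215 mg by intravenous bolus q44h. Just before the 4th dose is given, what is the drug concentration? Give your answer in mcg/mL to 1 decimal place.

0.8 mcg/mL

f = (1/2)^(τ/t½) = (1/2)^(44/12) ≈ 0.0787.
C₀ = D/Vd = 215/24 ≈ 8.958 mcg/mL.
Before the 4th dose, 3 doses have been given. Superposition: Cmin = C₀·(f + f² + … + f^3).
≈ 8.958 × (0.0787 + 0.0062 + 0.0005) ≈ 8.958 × 0.0854 ≈ 0.765 mcg/mL.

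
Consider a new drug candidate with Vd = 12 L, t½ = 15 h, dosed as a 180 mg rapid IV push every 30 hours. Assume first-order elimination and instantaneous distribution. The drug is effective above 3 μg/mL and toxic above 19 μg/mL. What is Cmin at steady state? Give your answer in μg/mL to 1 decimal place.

τ = 30 h = 2 half-lives, so f = (1/2)^2 = 0.25.
Accumulation ratio R = 1/(1 − f) = 1/0.75 = 4/3.
Single-dose peak C₀ = D/Vd = 180/12 = 15 μg/mL.
Steady-state peak Cmax,ss = C₀·R = 15 × 4/3 ≈ 20.000 μg/mL.
Steady-state trough Cmin,ss = Cmax,ss·f ≈ 20.000 × 0.25 ≈ 5.000 μg/mL.
Trough 5.0 μg/mL vs MEC 3 μg/mL: adequate.

5.0 μg/mL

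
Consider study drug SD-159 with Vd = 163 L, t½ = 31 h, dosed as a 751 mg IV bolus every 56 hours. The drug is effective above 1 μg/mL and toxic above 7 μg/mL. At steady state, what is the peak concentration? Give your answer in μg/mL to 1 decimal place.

6.5 μg/mL

k = ln2/t½ = ln2/31 ≈ 0.022360 h⁻¹; fraction remaining f = e^(−kτ) = e^(−0.022360×56) ≈ 0.2859.
Accumulation ratio R = 1/(1 − f) ≈ 1/0.7141 ≈ 1.4004.
Each bolus raises the concentration by D/Vd = 751/163 ≈ 4.607 μg/mL.
Steady-state peak Cmax,ss = C₀·R ≈ 4.607 × 1.4004 ≈ 6.452 μg/mL.
Peak 6.5 μg/mL vs MTC 7 μg/mL: below toxic threshold.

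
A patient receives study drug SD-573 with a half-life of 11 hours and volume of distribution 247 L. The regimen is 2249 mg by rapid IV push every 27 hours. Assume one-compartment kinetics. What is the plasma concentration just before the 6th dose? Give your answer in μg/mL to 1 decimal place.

f = (1/2)^(τ/t½) = (1/2)^(27/11) ≈ 0.1824.
C₀ = D/Vd = 2249/247 ≈ 9.105 μg/mL.
Before the 6th dose, 5 doses have been given. Superposition: Cmin = C₀·(f + f² + … + f^5).
≈ 9.105 × (0.1824 + 0.0333 + 0.0061 + 0.0011 + 0.0002) ≈ 9.105 × 0.2231 ≈ 2.031 μg/mL.

2.0 μg/mL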